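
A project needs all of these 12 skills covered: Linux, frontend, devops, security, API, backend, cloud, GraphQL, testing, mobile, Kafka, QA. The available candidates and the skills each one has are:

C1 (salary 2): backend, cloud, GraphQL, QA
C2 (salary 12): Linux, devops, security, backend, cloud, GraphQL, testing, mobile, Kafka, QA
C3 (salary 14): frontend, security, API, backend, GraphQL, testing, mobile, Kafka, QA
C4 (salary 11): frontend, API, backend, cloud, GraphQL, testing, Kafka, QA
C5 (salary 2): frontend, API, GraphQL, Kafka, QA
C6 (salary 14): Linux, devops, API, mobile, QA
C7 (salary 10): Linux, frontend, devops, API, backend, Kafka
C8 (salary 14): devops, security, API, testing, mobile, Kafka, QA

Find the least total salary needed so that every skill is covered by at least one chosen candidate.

C2, C5 cover every skill at salary 12 + 2 = 14.
Any cover uses at least 2 candidates; among all covering selections none totals below 14.

14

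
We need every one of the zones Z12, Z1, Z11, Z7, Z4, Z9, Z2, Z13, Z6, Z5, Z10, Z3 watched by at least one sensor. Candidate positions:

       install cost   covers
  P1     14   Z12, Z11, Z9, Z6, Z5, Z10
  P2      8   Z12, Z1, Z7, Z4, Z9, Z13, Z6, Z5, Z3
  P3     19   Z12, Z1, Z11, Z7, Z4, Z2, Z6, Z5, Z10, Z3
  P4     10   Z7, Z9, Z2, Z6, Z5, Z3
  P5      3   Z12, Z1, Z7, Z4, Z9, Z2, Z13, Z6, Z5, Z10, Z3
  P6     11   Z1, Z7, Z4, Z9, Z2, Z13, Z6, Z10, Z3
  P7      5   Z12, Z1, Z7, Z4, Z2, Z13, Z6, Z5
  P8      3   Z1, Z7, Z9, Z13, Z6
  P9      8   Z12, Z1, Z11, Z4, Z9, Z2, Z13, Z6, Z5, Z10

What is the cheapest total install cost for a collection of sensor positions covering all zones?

11

P5, P9 cover every zone at install cost 3 + 8 = 11.
Any cover uses at least 2 sensor positions; among all covering selections none totals below 11.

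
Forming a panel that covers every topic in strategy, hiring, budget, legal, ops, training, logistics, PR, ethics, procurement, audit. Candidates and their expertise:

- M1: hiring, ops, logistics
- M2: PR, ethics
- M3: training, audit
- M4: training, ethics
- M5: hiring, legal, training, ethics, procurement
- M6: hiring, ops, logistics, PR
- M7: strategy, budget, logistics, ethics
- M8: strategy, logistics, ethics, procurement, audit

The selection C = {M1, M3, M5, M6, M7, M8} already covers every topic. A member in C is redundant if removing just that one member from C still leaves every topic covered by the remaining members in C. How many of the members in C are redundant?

Drop M1: the rest still cover every topic — redundant.
Drop M3: the rest still cover every topic — redundant.
Drop M5: legal uncovered — not redundant.
Drop M6: PR uncovered — not redundant.
Drop M7: budget uncovered — not redundant.
Drop M8: the rest still cover every topic — redundant.
3 redundant: M1, M3, M8.

3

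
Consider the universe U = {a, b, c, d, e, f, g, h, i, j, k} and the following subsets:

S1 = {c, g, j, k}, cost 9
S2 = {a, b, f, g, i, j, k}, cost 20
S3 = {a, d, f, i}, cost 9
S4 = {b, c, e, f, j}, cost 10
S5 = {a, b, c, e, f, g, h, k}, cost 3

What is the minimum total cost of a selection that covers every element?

21

S1, S3, S5 cover every element at cost 9 + 9 + 3 = 21.
Any cover uses at least 3 sets; among all covering selections none totals below 21.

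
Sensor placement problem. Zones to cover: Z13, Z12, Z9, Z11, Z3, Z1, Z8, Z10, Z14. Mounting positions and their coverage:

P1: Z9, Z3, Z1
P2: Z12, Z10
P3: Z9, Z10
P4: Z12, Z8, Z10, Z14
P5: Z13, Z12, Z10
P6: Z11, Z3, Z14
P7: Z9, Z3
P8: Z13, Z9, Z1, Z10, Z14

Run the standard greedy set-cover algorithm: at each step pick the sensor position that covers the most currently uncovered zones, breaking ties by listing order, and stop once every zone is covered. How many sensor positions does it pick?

Pick 1: P8 covers 5 new zones (Z13, Z9, Z1, Z10, Z14).
Pick 2: P4 covers 2 new zones (Z12, Z8).
Pick 3: P6 covers 2 new zones (Z11, Z3).
Greedy uses 3 sensor positions.

3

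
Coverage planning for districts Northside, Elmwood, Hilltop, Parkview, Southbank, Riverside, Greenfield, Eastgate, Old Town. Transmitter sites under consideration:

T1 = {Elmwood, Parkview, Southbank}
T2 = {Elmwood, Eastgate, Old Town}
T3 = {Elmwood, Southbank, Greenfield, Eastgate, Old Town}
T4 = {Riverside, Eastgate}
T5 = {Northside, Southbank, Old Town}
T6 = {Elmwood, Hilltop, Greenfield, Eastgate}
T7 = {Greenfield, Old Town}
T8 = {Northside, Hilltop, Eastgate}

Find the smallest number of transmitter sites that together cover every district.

4

T1, T3, T4, T8 together cover {Northside, Elmwood, Hilltop, Parkview, Southbank, Riverside, Greenfield, Eastgate, Old Town} — every district.
No 3 of the 8 transmitter sites cover everything (all 56 triples fall short), so 4 is minimum.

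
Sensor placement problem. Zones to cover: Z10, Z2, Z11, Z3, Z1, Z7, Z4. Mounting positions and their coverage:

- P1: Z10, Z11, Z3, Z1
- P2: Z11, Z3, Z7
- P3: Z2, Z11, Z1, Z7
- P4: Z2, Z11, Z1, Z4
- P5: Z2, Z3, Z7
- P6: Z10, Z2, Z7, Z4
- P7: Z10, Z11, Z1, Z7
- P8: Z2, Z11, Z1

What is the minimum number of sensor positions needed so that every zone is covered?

2

P1, P6 together cover {Z10, Z2, Z11, Z3, Z1, Z7, Z4} — every zone.
No single sensor position contains all 7 zones, so 2 is optimal.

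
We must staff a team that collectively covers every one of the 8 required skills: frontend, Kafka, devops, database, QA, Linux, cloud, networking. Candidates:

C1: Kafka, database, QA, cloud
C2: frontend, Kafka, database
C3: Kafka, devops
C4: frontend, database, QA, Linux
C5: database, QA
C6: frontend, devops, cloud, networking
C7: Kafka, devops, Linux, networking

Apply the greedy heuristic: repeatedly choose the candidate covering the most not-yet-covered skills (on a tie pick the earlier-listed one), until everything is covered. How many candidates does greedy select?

Pick 1: C1 covers 4 new skills (Kafka, database, QA, cloud).
Pick 2: C6 covers 3 new skills (frontend, devops, networking).
Pick 3: C4 covers 1 new skills (Linux).
Greedy uses 3 candidates.

3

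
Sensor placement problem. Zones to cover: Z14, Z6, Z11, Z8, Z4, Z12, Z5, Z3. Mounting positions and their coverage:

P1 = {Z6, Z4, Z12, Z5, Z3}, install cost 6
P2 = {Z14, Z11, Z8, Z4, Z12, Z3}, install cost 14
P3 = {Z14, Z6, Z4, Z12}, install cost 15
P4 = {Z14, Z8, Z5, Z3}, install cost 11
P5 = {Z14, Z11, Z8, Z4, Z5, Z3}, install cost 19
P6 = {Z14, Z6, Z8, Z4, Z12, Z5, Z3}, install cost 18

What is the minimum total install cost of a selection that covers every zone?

20

P1, P2 cover every zone at install cost 6 + 14 = 20.
Any cover uses at least 2 sensor positions; among all covering selections none totals below 20.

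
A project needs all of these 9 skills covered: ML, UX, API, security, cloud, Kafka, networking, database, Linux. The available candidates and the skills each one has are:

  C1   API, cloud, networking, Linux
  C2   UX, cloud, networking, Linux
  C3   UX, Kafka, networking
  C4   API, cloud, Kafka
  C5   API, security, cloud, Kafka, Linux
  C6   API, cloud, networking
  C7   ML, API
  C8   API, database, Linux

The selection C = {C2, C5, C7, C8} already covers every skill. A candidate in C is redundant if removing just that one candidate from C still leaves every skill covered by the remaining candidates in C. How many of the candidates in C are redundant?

Drop C2: UX, networking uncovered — not redundant.
Drop C5: security, Kafka uncovered — not redundant.
Drop C7: ML uncovered — not redundant.
Drop C8: database uncovered — not redundant.
None of the candidates in C is redundant.

0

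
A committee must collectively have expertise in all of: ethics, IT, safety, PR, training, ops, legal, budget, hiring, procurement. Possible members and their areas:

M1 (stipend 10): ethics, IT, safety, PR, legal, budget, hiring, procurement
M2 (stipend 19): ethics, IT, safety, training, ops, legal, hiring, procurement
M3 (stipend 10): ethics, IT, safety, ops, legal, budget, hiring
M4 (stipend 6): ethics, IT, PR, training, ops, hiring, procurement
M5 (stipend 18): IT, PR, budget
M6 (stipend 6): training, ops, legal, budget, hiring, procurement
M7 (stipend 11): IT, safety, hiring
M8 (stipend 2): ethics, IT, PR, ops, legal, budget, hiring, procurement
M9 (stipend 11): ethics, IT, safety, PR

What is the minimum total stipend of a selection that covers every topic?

M1, M4 cover every topic at stipend 10 + 6 = 16.
Any cover uses at least 2 members; among all covering selections none totals below 16.
Greedy by coverage-per-stipend would pick M8, M4, M1 for 18 — worse than the optimum 16.

16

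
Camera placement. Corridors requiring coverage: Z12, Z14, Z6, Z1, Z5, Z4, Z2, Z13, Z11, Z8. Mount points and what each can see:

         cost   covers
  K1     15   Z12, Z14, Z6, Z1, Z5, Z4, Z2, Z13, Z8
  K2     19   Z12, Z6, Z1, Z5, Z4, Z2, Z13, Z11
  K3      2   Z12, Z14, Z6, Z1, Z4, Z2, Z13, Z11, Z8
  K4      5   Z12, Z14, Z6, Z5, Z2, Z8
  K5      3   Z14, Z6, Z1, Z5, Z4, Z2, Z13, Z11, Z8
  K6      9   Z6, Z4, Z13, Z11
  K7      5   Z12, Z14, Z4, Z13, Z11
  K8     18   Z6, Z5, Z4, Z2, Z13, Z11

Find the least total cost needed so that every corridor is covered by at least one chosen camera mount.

5

K3, K5 cover every corridor at cost 2 + 3 = 5.
Any cover uses at least 2 camera mounts; among all covering selections none totals below 5.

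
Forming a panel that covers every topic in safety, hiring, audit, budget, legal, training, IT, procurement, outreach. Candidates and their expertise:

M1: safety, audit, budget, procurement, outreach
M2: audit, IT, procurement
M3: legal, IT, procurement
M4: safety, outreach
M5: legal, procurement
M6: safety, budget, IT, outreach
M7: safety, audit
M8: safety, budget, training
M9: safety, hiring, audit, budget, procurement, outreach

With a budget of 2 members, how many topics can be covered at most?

Choosing M3, M9 covers {safety, hiring, audit, budget, legal, IT, procurement, outreach} — 8 topics.
No choice of 2 members does better; here training is left uncovered.

8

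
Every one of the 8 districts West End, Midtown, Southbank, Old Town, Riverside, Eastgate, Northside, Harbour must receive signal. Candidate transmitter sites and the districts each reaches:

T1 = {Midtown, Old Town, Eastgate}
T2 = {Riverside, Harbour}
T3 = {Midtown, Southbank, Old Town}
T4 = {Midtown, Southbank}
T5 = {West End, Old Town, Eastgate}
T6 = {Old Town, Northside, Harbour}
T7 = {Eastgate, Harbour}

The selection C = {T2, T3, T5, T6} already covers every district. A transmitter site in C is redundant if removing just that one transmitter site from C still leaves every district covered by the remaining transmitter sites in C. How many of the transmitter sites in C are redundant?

0

Drop T2: Riverside uncovered — not redundant.
Drop T3: Midtown, Southbank uncovered — not redundant.
Drop T5: West End, Eastgate uncovered — not redundant.
Drop T6: Northside uncovered — not redundant.
None of the transmitter sites in C is redundant.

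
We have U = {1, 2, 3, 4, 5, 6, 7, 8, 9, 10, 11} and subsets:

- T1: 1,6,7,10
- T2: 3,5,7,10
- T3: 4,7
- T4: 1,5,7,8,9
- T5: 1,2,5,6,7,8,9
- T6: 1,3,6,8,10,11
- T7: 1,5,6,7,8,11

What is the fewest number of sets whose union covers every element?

T3, T5, T6 together cover {1, 2, 3, 4, 5, 6, 7, 8, 9, 10, 11} — every element.
No 2 of the 7 sets cover everything (all 21 pairs fall short), so 3 is minimum.

3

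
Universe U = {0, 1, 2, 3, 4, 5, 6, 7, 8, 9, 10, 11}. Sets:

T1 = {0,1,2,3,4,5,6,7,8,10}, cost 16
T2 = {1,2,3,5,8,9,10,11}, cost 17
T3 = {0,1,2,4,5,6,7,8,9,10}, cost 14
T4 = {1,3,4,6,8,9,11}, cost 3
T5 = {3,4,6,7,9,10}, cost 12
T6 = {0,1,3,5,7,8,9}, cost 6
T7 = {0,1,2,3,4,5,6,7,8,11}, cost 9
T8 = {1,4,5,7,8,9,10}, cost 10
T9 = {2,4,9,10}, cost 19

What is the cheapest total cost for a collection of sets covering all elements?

T3, T4 cover every element at cost 14 + 3 = 17.
Any cover uses at least 2 sets; among all covering selections none totals below 17.
Greedy by coverage-per-cost would pick T4, T6, T3 for 23 — worse than the optimum 17.

17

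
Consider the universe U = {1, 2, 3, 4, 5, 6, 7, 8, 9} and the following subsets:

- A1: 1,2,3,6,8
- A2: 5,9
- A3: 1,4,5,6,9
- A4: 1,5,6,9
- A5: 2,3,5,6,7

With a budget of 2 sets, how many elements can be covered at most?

8

Choosing A1, A3 covers {1, 2, 3, 4, 5, 6, 8, 9} — 8 elements.
No choice of 2 sets does better; here 7 is left uncovered.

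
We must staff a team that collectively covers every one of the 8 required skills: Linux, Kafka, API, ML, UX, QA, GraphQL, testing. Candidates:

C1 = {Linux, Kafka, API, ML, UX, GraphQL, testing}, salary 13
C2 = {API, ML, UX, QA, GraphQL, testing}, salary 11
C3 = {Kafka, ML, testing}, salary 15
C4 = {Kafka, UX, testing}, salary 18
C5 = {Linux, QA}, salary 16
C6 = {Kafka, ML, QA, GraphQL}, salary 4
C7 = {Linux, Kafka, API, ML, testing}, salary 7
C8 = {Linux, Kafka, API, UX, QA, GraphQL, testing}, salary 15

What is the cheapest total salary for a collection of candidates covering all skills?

C1, C6 cover every skill at salary 13 + 4 = 17.
Any cover uses at least 2 candidates; among all covering selections none totals below 17.
Greedy by coverage-per-salary would pick C6, C7, C2 for 22 — worse than the optimum 17.

17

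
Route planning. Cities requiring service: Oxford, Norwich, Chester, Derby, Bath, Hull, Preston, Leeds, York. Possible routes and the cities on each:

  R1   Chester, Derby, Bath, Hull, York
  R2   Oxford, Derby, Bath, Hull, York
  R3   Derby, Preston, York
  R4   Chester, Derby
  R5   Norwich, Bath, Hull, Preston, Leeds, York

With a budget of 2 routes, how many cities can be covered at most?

Choosing R1, R5 covers {Norwich, Chester, Derby, Bath, Hull, Preston, Leeds, York} — 8 cities.
No choice of 2 routes does better; here Oxford is left uncovered.

8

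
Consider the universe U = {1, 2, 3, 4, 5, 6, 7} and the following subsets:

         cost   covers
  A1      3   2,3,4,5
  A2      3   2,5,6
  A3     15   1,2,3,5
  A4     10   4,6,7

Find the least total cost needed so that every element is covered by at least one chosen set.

A3, A4 cover every element at cost 15 + 10 = 25.
Any cover uses at least 2 sets; among all covering selections none totals below 25.

25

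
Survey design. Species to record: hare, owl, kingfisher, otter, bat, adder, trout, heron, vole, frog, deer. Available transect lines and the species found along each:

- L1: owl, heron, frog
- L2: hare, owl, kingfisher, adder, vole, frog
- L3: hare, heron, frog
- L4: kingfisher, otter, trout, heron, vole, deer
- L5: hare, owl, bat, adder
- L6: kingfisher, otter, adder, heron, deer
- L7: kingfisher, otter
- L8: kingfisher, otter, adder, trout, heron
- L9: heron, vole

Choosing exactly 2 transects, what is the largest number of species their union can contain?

Choosing L2, L4 covers {hare, owl, kingfisher, otter, adder, trout, heron, vole, frog, deer} — 10 species.
No choice of 2 transects does better; here bat is left uncovered.

10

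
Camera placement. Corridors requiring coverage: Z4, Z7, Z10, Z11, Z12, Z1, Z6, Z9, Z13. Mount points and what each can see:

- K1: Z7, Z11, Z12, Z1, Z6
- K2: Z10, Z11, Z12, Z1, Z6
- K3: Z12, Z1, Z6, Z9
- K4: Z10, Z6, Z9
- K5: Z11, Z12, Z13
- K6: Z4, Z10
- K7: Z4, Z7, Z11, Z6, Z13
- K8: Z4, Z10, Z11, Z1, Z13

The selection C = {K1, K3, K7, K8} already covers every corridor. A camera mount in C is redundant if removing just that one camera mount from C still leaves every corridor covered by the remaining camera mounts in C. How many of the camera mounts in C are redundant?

Drop K1: the rest still cover every corridor — redundant.
Drop K3: Z9 uncovered — not redundant.
Drop K7: the rest still cover every corridor — redundant.
Drop K8: Z10 uncovered — not redundant.
2 redundant: K1, K7.

2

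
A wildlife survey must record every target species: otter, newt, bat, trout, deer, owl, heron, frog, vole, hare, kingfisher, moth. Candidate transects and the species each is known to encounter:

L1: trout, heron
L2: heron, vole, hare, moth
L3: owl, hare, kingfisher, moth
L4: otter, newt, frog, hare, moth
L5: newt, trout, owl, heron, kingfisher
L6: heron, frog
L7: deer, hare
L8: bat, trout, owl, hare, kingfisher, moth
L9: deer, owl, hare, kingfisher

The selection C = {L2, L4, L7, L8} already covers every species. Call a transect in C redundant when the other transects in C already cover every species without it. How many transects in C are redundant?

Drop L2: heron, vole uncovered — not redundant.
Drop L4: otter, newt, frog uncovered — not redundant.
Drop L7: deer uncovered — not redundant.
Drop L8: bat, trout, owl, kingfisher uncovered — not redundant.
None of the transects in C is redundant.

0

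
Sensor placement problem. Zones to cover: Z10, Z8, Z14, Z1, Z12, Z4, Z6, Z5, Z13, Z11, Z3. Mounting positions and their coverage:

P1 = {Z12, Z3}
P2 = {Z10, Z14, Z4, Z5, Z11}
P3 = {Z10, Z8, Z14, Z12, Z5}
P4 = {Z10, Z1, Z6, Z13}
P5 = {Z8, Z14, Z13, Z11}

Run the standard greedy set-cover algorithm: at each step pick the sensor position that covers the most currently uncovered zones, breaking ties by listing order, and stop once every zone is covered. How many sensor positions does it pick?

Pick 1: P2 covers 5 new zones (Z10, Z14, Z4, Z5, Z11).
Pick 2: P4 covers 3 new zones (Z1, Z6, Z13).
Pick 3: P1 covers 2 new zones (Z12, Z3).
Pick 4: P3 covers 1 new zones (Z8).
Greedy uses 4 sensor positions.

4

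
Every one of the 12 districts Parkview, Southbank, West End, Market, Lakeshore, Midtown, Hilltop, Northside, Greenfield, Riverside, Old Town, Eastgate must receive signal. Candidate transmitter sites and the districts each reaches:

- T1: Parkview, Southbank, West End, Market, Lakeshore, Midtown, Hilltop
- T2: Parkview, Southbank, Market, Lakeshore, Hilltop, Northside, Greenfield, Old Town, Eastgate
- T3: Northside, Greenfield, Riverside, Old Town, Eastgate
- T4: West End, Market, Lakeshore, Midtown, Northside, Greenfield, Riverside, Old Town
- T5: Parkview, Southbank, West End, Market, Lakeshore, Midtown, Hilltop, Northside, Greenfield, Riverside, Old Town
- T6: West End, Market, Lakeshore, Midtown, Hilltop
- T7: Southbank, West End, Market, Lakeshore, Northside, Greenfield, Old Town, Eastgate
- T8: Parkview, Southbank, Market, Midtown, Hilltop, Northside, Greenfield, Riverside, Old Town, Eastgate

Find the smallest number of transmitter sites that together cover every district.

2

T1, T3 together cover {Parkview, Southbank, West End, Market, Lakeshore, Midtown, Hilltop, Northside, Greenfield, Riverside, Old Town, Eastgate} — every district.
No single transmitter site contains all 12 districts, so 2 is optimal.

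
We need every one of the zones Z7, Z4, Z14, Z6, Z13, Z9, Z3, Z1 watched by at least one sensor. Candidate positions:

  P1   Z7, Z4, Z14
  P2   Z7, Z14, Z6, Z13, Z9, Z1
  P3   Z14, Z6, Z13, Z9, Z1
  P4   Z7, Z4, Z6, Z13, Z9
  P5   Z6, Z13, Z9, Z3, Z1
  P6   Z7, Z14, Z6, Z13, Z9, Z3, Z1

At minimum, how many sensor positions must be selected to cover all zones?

P1, P5 together cover {Z7, Z4, Z14, Z6, Z13, Z9, Z3, Z1} — every zone.
No single sensor position contains all 8 zones, so 2 is optimal.

2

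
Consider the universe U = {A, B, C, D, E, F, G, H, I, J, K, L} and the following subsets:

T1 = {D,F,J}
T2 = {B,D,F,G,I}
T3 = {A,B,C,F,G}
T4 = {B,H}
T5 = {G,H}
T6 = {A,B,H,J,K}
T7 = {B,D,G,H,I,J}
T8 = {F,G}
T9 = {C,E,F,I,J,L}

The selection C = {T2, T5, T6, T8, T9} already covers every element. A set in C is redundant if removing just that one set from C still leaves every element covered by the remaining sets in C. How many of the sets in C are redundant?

2

Drop T2: D uncovered — not redundant.
Drop T5: the rest still cover every element — redundant.
Drop T6: A, K uncovered — not redundant.
Drop T8: the rest still cover every element — redundant.
Drop T9: C, E, L uncovered — not redundant.
2 redundant: T5, T8.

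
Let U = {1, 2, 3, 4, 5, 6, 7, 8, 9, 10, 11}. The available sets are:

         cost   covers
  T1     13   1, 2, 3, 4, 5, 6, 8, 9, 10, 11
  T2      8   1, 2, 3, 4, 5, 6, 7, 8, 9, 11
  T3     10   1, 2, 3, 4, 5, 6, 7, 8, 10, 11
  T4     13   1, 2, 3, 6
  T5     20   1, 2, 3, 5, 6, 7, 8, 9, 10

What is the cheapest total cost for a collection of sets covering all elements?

18

T2, T3 cover every element at cost 8 + 10 = 18.
Any cover uses at least 2 sets; among all covering selections none totals below 18.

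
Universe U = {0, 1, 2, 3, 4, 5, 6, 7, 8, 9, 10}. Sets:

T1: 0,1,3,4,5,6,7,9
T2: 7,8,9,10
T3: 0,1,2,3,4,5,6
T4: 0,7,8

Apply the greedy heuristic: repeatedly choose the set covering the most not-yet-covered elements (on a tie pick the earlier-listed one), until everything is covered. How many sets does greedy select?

Pick 1: T1 covers 8 new elements (0, 1, 3, 4, 5, 6, 7, 9).
Pick 2: T2 covers 2 new elements (8, 10).
Pick 3: T3 covers 1 new elements (2).
Greedy uses 3 sets. (The true minimum is 2.)

3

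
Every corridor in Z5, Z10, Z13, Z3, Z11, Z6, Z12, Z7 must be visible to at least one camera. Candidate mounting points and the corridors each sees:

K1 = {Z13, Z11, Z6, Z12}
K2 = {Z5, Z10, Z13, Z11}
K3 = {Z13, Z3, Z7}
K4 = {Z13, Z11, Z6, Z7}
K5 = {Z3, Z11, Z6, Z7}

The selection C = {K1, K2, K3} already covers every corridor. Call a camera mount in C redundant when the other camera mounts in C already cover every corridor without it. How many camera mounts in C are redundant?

Drop K1: Z6, Z12 uncovered — not redundant.
Drop K2: Z5, Z10 uncovered — not redundant.
Drop K3: Z3, Z7 uncovered — not redundant.
None of the camera mounts in C is redundant.

0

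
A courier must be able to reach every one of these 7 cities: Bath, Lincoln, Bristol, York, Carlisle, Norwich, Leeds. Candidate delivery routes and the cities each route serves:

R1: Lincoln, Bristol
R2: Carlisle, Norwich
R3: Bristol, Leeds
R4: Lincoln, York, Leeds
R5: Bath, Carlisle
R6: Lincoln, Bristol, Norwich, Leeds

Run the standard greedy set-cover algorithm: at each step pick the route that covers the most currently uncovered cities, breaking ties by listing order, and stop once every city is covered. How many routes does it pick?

Pick 1: R6 covers 4 new cities (Lincoln, Bristol, Norwich, Leeds).
Pick 2: R5 covers 2 new cities (Bath, Carlisle).
Pick 3: R4 covers 1 new cities (York).
Greedy uses 3 routes.

3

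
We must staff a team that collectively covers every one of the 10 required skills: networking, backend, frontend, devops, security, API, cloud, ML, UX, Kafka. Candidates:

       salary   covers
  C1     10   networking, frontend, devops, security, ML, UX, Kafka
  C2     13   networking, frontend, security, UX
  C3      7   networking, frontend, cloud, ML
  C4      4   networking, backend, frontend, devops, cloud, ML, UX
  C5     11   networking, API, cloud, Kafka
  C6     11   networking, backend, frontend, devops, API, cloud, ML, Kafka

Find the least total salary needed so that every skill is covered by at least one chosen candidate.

21

C1, C6 cover every skill at salary 10 + 11 = 21.
Any cover uses at least 2 candidates; among all covering selections none totals below 21.
Greedy by coverage-per-salary would pick C4, C1, C5 for 25 — worse than the optimum 21.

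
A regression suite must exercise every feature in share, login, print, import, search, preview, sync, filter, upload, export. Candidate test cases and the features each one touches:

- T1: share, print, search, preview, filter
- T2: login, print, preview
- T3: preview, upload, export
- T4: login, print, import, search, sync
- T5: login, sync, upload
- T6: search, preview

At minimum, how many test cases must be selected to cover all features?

3

T1, T3, T4 together cover {share, login, print, import, search, preview, sync, filter, upload, export} — every feature.
No 2 of the 6 test cases cover everything (all 15 pairs fall short), so 3 is minimum.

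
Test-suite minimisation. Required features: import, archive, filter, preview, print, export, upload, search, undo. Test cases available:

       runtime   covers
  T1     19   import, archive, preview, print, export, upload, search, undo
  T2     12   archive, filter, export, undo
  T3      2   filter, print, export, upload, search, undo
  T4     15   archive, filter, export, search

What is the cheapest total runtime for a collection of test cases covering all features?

21

T1, T3 cover every feature at runtime 19 + 2 = 21.
Any cover uses at least 2 test cases; among all covering selections none totals below 21.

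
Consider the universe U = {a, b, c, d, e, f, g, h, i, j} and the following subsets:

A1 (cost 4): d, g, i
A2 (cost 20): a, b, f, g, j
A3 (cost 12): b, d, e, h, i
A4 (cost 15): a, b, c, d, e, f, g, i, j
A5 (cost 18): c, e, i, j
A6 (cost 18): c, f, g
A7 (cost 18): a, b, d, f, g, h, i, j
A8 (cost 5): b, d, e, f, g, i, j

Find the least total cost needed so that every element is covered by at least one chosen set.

A3, A4 cover every element at cost 12 + 15 = 27.
Any cover uses at least 2 sets; among all covering selections none totals below 27.

27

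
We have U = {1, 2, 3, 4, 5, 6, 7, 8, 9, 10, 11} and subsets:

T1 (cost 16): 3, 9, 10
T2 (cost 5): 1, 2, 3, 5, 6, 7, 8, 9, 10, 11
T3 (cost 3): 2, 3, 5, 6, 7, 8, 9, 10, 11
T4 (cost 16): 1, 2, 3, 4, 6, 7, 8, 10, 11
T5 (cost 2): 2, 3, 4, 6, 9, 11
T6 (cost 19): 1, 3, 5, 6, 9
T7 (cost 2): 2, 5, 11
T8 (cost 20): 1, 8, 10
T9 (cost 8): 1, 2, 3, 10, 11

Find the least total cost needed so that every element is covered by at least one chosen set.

7

T2, T5 cover every element at cost 5 + 2 = 7.
Any cover uses at least 2 sets; among all covering selections none totals below 7.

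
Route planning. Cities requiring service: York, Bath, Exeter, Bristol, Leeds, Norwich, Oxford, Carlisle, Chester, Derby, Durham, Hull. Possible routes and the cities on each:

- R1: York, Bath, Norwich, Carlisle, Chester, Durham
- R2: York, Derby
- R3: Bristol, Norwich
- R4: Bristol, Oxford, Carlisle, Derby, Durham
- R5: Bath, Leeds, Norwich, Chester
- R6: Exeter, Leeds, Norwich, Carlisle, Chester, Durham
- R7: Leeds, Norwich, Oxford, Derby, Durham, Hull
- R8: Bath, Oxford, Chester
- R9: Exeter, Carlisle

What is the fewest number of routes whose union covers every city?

R1, R3, R6, R7 together cover {York, Bath, Exeter, Bristol, Leeds, Norwich, Oxford, Carlisle, Chester, Derby, Durham, Hull} — every city.
No 3 of the 9 routes cover everything (all 84 triples fall short), so 4 is minimum.

4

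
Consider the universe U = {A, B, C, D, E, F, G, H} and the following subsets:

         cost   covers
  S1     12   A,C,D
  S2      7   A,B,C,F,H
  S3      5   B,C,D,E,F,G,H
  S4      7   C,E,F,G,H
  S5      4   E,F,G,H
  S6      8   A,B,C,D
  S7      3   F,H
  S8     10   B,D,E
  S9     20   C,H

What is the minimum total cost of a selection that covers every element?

S2, S3 cover every element at cost 7 + 5 = 12.
Any cover uses at least 2 sets; among all covering selections none totals below 12.

12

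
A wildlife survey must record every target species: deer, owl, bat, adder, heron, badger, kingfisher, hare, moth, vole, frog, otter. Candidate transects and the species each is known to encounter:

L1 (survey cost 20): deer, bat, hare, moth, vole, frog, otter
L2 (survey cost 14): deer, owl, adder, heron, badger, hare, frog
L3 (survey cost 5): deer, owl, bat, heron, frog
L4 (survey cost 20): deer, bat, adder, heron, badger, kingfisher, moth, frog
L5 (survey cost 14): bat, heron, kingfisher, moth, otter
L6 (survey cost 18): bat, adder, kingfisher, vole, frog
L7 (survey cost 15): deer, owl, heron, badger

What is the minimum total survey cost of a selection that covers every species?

45

L1, L3, L4 cover every species at survey cost 20 + 5 + 20 = 45.
Any cover uses at least 3 transects; among all covering selections none totals below 45.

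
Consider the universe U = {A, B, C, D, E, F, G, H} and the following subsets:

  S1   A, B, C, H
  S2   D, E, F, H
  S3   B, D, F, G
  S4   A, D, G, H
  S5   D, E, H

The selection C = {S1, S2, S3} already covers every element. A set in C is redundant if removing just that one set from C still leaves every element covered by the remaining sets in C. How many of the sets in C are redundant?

0

Drop S1: A, C uncovered — not redundant.
Drop S2: E uncovered — not redundant.
Drop S3: G uncovered — not redundant.
None of the sets in C is redundant.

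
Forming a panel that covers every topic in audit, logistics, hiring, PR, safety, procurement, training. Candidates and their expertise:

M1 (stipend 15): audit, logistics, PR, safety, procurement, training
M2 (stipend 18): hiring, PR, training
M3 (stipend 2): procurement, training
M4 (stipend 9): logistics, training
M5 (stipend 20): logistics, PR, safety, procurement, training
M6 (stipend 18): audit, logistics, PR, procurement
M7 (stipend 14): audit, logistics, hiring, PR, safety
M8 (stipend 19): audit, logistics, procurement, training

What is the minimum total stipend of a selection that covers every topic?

16

M3, M7 cover every topic at stipend 2 + 14 = 16.
Any cover uses at least 2 members; among all covering selections none totals below 16.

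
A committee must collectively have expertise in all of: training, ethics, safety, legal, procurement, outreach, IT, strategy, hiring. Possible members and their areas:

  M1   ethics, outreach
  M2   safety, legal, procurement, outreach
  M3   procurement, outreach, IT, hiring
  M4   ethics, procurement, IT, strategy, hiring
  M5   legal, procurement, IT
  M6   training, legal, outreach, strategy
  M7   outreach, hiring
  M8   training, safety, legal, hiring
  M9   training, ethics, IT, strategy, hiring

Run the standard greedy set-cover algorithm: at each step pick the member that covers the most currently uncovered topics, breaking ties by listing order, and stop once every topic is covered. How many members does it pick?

Pick 1: M4 covers 5 new topics (ethics, procurement, IT, strategy, hiring).
Pick 2: M2 covers 3 new topics (safety, legal, outreach).
Pick 3: M6 covers 1 new topics (training).
Greedy uses 3 members. (The true minimum is 2.)

3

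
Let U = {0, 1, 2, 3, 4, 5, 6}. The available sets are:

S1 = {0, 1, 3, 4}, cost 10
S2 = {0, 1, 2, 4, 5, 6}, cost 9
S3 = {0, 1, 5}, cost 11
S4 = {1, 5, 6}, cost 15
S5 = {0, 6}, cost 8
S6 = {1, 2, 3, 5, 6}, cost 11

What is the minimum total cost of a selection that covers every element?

19

S1, S2 cover every element at cost 10 + 9 = 19.
Any cover uses at least 2 sets; among all covering selections none totals below 19.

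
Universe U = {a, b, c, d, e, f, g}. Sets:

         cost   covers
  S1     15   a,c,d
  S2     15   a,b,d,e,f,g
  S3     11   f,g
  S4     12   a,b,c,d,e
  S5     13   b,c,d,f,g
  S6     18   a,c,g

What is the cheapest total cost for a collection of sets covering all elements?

23

S3, S4 cover every element at cost 11 + 12 = 23.
Any cover uses at least 2 sets; among all covering selections none totals below 23.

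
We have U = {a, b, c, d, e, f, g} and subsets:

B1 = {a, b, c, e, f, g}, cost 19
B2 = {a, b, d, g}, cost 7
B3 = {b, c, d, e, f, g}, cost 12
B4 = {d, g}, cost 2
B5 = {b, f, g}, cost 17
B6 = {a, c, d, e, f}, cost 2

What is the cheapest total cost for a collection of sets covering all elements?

9

B2, B6 cover every element at cost 7 + 2 = 9.
Any cover uses at least 2 sets; among all covering selections none totals below 9.
Greedy by coverage-per-cost would pick B6, B4, B2 for 11 — worse than the optimum 9.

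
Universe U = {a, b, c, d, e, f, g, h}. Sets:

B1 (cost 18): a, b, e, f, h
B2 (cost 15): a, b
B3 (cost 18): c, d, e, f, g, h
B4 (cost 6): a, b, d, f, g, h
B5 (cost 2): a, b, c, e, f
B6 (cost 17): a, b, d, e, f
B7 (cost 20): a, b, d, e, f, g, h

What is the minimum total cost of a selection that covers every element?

B4, B5 cover every element at cost 6 + 2 = 8.
Any cover uses at least 2 sets; among all covering selections none totals below 8.

8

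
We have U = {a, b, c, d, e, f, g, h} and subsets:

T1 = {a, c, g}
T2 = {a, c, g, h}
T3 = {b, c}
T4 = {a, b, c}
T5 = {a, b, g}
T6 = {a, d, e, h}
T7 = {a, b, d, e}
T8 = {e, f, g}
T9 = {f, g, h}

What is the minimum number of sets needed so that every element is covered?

3

T1, T7, T9 together cover {a, b, c, d, e, f, g, h} — every element.
No 2 of the 9 sets cover everything (all 36 pairs fall short), so 3 is minimum.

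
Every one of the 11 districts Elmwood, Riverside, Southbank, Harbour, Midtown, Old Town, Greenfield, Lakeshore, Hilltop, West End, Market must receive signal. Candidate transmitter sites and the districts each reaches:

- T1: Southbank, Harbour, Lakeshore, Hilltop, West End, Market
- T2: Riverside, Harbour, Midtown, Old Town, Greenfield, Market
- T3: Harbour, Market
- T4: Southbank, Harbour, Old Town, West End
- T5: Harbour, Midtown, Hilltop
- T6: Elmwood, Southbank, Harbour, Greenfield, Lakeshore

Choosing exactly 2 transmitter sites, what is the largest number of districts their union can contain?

Choosing T1, T2 covers {Riverside, Southbank, Harbour, Midtown, Old Town, Greenfield, Lakeshore, Hilltop, West End, Market} — 10 districts.
No choice of 2 transmitter sites does better; here Elmwood is left uncovered.

10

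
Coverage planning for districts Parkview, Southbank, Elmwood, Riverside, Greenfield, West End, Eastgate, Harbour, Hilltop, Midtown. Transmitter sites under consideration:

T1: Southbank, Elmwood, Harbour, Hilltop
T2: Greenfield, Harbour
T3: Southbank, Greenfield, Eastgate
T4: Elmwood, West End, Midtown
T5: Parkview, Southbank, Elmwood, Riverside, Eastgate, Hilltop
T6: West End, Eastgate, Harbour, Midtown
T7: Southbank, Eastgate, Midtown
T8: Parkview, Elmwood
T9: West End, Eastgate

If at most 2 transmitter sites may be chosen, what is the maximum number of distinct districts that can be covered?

Choosing T5, T6 covers {Parkview, Southbank, Elmwood, Riverside, West End, Eastgate, Harbour, Hilltop, Midtown} — 9 districts.
No choice of 2 transmitter sites does better; here Greenfield is left uncovered.

9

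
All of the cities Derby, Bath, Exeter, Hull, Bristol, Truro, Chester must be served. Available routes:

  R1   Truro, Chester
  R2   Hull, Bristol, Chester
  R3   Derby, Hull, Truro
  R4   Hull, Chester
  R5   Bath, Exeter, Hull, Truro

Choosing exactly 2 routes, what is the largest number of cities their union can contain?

Choosing R2, R5 covers {Bath, Exeter, Hull, Bristol, Truro, Chester} — 6 cities.
No choice of 2 routes does better; here Derby is left uncovered.

6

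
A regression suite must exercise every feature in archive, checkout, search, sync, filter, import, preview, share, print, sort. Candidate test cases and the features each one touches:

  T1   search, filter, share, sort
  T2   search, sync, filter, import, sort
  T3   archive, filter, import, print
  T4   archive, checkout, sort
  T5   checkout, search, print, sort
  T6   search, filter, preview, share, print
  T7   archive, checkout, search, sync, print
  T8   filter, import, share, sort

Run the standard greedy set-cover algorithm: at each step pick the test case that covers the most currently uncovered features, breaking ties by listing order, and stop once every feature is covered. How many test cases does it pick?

Pick 1: T2 covers 5 new features (search, sync, filter, import, sort).
Pick 2: T6 covers 3 new features (preview, share, print).
Pick 3: T4 covers 2 new features (archive, checkout).
Greedy uses 3 test cases.

3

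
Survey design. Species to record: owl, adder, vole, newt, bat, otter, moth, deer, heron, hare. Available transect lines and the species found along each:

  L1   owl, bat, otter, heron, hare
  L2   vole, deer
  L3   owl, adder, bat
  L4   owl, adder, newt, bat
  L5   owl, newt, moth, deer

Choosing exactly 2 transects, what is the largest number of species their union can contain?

8

Choosing L1, L5 covers {owl, newt, bat, otter, moth, deer, heron, hare} — 8 species.
No choice of 2 transects does better; here adder, vole are left uncovered.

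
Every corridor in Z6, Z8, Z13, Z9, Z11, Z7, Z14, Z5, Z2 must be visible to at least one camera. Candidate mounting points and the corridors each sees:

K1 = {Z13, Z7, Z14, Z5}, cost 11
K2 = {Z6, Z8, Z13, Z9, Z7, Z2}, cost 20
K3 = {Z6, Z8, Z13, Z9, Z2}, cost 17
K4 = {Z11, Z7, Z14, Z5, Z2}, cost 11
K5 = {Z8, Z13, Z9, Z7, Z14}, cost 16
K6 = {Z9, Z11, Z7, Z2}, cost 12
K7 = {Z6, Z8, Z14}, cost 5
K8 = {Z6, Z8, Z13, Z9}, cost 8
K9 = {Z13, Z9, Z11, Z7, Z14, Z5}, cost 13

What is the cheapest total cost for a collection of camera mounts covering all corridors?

K4, K8 cover every corridor at cost 11 + 8 = 19.
Any cover uses at least 2 camera mounts; among all covering selections none totals below 19.

19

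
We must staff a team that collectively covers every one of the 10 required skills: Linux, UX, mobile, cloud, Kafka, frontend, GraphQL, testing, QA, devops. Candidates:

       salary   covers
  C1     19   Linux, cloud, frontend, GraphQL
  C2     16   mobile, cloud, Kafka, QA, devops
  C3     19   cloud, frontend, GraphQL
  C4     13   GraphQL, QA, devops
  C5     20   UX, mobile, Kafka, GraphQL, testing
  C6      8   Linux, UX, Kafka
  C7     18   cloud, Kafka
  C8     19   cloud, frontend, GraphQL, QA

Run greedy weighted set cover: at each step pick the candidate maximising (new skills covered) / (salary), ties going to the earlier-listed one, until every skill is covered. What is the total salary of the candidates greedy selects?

63

Pick 1: C6 adds 3 new (Linux, UX, Kafka) at salary 8 (ratio 3/8).
Pick 2: C2 adds 4 new (mobile, cloud, QA, devops) at salary 16 (ratio 4/16).
Pick 3: C1 adds 2 new (frontend, GraphQL) at salary 19 (ratio 2/19).
Pick 4: C5 adds 1 new (testing) at salary 20 (ratio 1/20).
Greedy total salary: 8 + 16 + 19 + 20 = 63. (The true optimum is 52, so greedy overshoots here.)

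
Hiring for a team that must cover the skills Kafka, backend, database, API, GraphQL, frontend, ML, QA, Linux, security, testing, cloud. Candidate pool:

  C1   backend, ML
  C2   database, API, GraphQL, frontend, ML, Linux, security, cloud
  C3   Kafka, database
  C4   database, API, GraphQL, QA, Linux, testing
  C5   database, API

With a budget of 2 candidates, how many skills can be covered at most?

10

Choosing C2, C4 covers {database, API, GraphQL, frontend, ML, QA, Linux, security, testing, cloud} — 10 skills.
No choice of 2 candidates does better; here Kafka, backend are left uncovered.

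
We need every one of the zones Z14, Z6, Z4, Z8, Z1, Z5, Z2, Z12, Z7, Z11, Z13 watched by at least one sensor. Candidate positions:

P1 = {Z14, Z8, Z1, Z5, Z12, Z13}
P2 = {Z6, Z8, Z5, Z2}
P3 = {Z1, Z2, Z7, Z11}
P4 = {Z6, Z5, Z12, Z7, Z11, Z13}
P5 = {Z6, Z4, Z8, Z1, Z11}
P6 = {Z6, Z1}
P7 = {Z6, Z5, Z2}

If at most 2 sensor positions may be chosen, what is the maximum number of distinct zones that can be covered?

9

Choosing P1, P3 covers {Z14, Z8, Z1, Z5, Z2, Z12, Z7, Z11, Z13} — 9 zones.
No choice of 2 sensor positions does better; here Z6, Z4 are left uncovered.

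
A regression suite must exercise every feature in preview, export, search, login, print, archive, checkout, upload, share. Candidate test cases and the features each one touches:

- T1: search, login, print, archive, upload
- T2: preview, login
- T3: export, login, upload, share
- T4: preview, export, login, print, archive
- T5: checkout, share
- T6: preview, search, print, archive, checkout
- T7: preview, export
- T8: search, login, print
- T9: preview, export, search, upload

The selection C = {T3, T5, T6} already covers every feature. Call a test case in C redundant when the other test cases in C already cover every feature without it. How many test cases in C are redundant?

Drop T3: export, login, upload uncovered — not redundant.
Drop T5: the rest still cover every feature — redundant.
Drop T6: preview, search, print, archive uncovered — not redundant.
1 redundant: T5.

1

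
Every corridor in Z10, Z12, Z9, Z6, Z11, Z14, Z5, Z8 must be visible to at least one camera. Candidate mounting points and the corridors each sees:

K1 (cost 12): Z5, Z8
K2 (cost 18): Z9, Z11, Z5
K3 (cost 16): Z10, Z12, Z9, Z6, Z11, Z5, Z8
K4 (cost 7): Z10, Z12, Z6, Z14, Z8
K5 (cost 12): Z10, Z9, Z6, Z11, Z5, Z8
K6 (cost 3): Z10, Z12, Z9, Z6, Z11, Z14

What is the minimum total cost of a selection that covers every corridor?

15

K1, K6 cover every corridor at cost 12 + 3 = 15.
Any cover uses at least 2 camera mounts; among all covering selections none totals below 15.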